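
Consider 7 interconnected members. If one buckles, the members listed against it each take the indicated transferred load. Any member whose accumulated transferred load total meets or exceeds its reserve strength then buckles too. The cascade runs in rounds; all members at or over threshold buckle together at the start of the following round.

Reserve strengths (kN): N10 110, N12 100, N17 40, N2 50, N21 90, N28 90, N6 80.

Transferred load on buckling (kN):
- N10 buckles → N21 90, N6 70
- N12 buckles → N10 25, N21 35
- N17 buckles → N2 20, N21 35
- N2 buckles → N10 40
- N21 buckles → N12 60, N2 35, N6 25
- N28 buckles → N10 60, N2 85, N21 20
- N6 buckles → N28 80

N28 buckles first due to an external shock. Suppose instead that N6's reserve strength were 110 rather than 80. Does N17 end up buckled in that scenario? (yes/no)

no

With N6's reserve strength at 110:
Round 1 — N28 buckles (initial).
  N10: +60 → 60 < 110
  N2: +85 → 85 ≥ 50
  N21: +20 → 20 < 90
Round 2 — N2 buckles.
  N10: +40 → 100 < 110
No further bucklings.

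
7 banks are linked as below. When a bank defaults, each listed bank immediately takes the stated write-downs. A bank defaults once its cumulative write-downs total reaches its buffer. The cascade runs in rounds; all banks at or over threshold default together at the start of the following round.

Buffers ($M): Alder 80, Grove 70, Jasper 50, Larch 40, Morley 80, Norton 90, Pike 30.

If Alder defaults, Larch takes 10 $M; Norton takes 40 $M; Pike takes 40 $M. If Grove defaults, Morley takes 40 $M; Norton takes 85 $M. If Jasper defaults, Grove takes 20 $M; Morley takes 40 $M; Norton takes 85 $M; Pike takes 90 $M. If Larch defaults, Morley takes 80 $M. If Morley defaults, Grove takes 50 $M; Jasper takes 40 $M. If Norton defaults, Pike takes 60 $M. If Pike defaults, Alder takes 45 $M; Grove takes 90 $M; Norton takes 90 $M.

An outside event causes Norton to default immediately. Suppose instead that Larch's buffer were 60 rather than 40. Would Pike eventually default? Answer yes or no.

With Larch's buffer at 60:
Round 1 — Norton defaults (initial).
  Pike: +60 → 60 ≥ 30
Round 2 — Pike defaults.
  Alder: +45 → 45 < 80
  Grove: +90 → 90 ≥ 70
Round 3 — Grove defaults.
  Morley: +40 → 40 < 80
No further defaults.

yes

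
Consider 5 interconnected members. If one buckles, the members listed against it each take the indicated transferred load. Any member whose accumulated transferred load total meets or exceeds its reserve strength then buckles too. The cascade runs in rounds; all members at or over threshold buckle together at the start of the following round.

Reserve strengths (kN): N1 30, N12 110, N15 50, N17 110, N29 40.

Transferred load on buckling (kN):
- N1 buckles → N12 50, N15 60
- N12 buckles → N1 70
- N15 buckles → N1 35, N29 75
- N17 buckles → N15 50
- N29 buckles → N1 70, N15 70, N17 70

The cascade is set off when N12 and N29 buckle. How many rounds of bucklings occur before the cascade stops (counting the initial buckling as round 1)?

2

Round 1 — N12, N29 buckle (initial).
  N1: +70+70 → 140 ≥ 30
  N15: +70 → 70 ≥ 50
  N17: +70 → 70 < 110
Round 2 — N1, N15 buckle.
No further bucklings.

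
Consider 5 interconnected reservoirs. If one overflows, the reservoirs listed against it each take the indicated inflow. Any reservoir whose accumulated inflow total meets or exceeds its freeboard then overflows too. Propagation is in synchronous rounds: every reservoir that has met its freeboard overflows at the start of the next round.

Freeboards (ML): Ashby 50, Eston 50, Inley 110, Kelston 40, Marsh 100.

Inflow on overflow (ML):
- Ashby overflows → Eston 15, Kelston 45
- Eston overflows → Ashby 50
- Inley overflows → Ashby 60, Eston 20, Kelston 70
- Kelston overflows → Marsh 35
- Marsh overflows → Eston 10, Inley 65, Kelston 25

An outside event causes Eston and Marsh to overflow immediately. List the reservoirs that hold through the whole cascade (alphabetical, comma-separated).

Inley

Round 1 — Eston, Marsh overflow (initial).
  Ashby: +50 → 50 ≥ 50
  Inley: +65 → 65 < 110
  Kelston: +25 → 25 < 40
Round 2 — Ashby overflows.
  Kelston: +45 → 70 ≥ 40
Round 3 — Kelston overflows.
No further overflows.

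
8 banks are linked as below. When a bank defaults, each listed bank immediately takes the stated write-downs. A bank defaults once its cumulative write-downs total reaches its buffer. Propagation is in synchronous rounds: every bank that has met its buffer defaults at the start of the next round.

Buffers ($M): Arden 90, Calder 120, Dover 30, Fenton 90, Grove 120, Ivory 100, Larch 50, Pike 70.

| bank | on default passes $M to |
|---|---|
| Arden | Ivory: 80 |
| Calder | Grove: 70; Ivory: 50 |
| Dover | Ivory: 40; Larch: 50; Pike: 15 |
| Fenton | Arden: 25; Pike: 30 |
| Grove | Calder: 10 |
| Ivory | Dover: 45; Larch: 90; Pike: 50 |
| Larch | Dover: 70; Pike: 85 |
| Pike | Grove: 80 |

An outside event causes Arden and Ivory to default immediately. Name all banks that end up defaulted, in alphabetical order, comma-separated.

Round 1 — Arden, Ivory default (initial).
  Dover: +45 → 45 ≥ 30
  Larch: +90 → 90 ≥ 50
  Pike: +50 → 50 < 70
Round 2 — Dover, Larch default.
  Pike: +15+85 → 150 ≥ 70
Round 3 — Pike defaults.
  Grove: +80 → 80 < 120
No further defaults.

Arden, Dover, Ivory, Larch, Pike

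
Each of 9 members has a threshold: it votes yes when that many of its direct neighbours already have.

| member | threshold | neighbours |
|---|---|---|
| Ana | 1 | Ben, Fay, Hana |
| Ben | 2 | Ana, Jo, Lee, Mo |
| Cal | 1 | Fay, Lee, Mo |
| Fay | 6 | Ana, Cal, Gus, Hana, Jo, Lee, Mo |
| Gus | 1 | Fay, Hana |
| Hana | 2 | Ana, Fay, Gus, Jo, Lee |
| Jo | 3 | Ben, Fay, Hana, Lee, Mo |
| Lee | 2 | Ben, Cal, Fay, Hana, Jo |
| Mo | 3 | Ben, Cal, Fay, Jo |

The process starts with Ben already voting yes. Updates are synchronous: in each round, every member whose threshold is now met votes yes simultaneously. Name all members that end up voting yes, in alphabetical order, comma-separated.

Round 1 — Ben votes yes (initial).
Round 2 — checking thresholds:
  Ana: 1 of 3 neighbours ≥ 1, votes yes.
  Jo: 1 of 5 neighbours < 3, below threshold.
  Lee: 1 of 5 neighbours < 2, below threshold.
  Mo: 1 of 4 neighbours < 3, below threshold.
Round 3 — no new yes votes; cascade stops.

Ana, Ben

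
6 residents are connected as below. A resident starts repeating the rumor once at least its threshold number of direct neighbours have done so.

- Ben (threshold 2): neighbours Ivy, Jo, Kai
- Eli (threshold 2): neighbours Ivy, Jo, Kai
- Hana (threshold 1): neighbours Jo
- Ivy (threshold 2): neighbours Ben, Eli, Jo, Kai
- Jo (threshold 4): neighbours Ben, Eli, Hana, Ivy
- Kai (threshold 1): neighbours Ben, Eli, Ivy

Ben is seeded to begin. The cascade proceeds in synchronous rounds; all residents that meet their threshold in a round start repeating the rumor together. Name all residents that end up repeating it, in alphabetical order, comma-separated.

Round 1 — Ben starts repeating the rumor (initial).
Round 2 — checking thresholds:
  Ivy: 1 of 4 neighbours < 2, holds.
  Jo: 1 of 4 neighbours < 4, holds.
  Kai: 1 of 3 neighbours ≥ 1, starts repeating the rumor.
Round 3 — checking thresholds:
  Eli: 1 of 3 neighbours < 2, holds.
  Ivy: 2 of 4 neighbours ≥ 2, starts repeating the rumor.
  Jo: 1 of 4 neighbours < 4, holds.
Round 4 — checking thresholds:
  Eli: 2 of 3 neighbours ≥ 2, starts repeating the rumor.
  Jo: 2 of 4 neighbours < 4, holds.
Round 5 — no new spreads; cascade stops.

Ben, Eli, Ivy, Kai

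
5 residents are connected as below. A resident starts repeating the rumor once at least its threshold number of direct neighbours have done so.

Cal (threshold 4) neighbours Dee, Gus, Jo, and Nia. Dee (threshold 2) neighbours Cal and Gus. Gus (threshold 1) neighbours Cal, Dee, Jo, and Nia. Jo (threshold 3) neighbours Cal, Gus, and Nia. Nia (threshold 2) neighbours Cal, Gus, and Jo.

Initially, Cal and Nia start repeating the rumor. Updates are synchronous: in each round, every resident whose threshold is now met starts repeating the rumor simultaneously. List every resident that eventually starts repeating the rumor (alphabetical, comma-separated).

Round 1 — Cal, Nia start repeating the rumor (initial).
Round 2 — checking thresholds:
  Dee: 1 of 2 neighbours < 2, holds.
  Gus: 2 of 4 neighbours ≥ 1, starts repeating the rumor.
  Jo: 2 of 3 neighbours < 3, holds.
Round 3 — checking thresholds:
  Dee: 2 of 2 neighbours ≥ 2, starts repeating the rumor.
  Jo: 3 of 3 neighbours ≥ 3, starts repeating the rumor.
Round 4 — no new spreads; cascade stops.

Cal, Dee, Gus, Jo, Nia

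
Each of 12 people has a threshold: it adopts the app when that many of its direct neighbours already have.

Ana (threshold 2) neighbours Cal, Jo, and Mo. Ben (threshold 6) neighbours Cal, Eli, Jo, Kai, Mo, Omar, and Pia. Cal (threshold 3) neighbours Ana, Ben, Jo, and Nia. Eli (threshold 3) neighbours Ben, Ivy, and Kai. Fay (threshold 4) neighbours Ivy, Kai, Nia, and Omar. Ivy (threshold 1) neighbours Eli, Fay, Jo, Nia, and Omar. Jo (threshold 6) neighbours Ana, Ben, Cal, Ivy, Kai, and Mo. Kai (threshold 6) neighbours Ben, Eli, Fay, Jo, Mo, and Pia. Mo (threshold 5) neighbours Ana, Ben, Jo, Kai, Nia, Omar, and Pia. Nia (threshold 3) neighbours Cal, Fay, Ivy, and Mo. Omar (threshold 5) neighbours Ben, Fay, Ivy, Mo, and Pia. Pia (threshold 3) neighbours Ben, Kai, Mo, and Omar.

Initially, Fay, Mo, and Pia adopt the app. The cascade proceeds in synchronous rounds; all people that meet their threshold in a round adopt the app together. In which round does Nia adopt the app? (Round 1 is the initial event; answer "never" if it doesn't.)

Round 1 — Fay, Mo, Pia adopt the app (initial).
Round 2 — checking thresholds:
  Ana: 1 of 3 neighbours < 2, below threshold.
  Ben: 2 of 7 neighbours < 6, below threshold.
  Ivy: 1 of 5 neighbours ≥ 1, adopts the app.
  Jo: 1 of 6 neighbours < 6, below threshold.
  Kai: 3 of 6 neighbours < 6, below threshold.
  Nia: 2 of 4 neighbours < 3, below threshold.
  Omar: 3 of 5 neighbours < 5, below threshold.
Round 3 — checking thresholds:
  Ana: 1 of 3 neighbours < 2, below threshold.
  Ben: 2 of 7 neighbours < 6, below threshold.
  Eli: 1 of 3 neighbours < 3, below threshold.
  Jo: 2 of 6 neighbours < 6, below threshold.
  Kai: 3 of 6 neighbours < 6, below threshold.
  Nia: 3 of 4 neighbours ≥ 3, adopts the app.
  Omar: 4 of 5 neighbours < 5, below threshold.
Round 4 — no new adoptions; cascade stops.

3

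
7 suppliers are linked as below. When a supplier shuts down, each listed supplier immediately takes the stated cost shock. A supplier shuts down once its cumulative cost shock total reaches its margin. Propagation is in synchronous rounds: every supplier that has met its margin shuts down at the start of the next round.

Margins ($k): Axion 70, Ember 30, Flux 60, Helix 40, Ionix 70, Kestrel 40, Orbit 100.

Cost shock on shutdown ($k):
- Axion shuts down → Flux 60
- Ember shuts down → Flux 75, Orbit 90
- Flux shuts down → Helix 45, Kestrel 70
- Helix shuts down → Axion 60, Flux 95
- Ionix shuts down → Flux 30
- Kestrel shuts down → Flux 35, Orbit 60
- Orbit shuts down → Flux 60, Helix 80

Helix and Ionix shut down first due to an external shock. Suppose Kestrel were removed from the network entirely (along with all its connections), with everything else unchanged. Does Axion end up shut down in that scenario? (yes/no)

With Kestrel removed:
Round 1 — Helix, Ionix shut down (initial).
  Axion: +60 → 60 < 70
  Flux: +95+30 → 125 ≥ 60
Round 2 — Flux shuts down.
No further shutdowns.

no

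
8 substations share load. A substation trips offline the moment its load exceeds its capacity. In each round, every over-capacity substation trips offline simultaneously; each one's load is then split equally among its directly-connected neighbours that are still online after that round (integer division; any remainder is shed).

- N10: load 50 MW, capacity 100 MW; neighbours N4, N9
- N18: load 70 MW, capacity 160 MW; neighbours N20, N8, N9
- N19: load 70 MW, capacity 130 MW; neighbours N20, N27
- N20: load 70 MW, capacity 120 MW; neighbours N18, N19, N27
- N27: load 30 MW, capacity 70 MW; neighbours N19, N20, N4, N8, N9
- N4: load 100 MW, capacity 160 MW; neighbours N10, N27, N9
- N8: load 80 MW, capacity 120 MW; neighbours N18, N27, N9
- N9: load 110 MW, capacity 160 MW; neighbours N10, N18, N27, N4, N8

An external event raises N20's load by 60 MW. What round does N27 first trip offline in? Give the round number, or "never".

Round 1 — N20 at 130 > 120. N20 trips offline.
  N20 sheds 130 MW to N18, N19, N27: 43 each (1 lost).
    N18: 70+43 = 113 ≤ 160
    N19: 70+43 = 113 ≤ 130
    N27: 30+43 = 73 > 70
Round 2 — N27 trips offline.
  N27 sheds 73 MW to N19, N4, N8, N9: 18 each (1 lost).
    N19: 113+18 = 131 > 130
    N4: 100+18 = 118 ≤ 160
    N8: 80+18 = 98 ≤ 120
    N9: 110+18 = 128 ≤ 160
Round 3 — N19 trips offline.
  N19 sheds 131 MW: no online neighbours, lost.
No further trips.

2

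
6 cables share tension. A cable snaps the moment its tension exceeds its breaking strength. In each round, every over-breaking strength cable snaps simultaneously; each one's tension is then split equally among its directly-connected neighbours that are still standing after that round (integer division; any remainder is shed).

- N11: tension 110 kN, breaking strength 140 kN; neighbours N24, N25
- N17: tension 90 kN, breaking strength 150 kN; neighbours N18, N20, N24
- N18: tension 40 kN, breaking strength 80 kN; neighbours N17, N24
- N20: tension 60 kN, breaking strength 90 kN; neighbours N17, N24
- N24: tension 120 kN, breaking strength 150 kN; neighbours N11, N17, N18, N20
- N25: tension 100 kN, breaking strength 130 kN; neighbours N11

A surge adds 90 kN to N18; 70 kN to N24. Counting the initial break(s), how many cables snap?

6

Round 1 — N18 at 130 > 80; N24 at 190 > 150. N18, N24 snap.
  N18 sheds 130 kN to N17: 130 each.
    N17: 90+130 = 220 > 150
  N24 sheds 190 kN to N11, N17, N20: 63 each (1 lost).
    N11: 110+63 = 173 > 140
    N17: 220+63 = 283 > 150
    N20: 60+63 = 123 > 90
Round 2 — N11, N17, N20 snap.
  N11 sheds 173 kN to N25: 173 each.
    N25: 100+173 = 273 > 130
  N17 sheds 283 kN: no online neighbours, lost.
  N20 sheds 123 kN: no online neighbours, lost.
Round 3 — N25 snaps.
  N25 sheds 273 kN: no online neighbours, lost.
No further breaks.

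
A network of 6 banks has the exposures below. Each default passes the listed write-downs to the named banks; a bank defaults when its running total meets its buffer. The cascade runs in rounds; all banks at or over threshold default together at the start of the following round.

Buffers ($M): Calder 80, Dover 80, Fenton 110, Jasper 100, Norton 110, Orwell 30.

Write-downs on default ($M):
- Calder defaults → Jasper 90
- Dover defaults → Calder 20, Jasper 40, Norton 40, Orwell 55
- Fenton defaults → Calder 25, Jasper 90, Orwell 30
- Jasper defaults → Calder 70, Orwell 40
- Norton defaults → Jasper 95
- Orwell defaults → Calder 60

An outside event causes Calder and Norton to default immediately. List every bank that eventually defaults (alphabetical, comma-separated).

Calder, Jasper, Norton, Orwell

Round 1 — Calder, Norton default (initial).
  Jasper: +90+95 → 185 ≥ 100
Round 2 — Jasper defaults.
  Orwell: +40 → 40 ≥ 30
Round 3 — Orwell defaults.
No further defaults.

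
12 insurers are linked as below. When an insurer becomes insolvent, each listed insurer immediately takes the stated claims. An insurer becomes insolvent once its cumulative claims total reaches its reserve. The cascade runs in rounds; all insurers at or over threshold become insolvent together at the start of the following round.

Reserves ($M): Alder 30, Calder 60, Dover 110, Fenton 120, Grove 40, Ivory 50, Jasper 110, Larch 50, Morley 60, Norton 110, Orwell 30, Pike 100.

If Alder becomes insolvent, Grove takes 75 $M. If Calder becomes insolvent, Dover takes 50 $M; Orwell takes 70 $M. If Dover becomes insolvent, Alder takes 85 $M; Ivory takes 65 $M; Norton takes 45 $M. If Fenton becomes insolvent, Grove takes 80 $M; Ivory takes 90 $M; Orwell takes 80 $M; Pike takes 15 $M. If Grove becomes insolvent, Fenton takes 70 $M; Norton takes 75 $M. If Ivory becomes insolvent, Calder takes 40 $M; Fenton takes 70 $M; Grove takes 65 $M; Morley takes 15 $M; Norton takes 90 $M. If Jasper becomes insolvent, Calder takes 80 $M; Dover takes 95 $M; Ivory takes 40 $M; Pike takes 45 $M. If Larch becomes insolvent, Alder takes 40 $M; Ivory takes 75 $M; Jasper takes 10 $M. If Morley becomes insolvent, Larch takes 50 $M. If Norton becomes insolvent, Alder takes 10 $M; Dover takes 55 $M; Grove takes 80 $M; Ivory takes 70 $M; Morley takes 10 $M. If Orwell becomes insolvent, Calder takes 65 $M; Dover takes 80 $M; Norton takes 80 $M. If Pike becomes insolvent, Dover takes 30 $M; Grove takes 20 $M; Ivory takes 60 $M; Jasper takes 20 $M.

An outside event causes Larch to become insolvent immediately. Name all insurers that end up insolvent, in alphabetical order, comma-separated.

Alder, Calder, Dover, Fenton, Grove, Ivory, Larch, Norton, Orwell

Round 1 — Larch becomes insolvent (initial).
  Alder: +40 → 40 ≥ 30
  Ivory: +75 → 75 ≥ 50
  Jasper: +10 → 10 < 110
Round 2 — Alder, Ivory become insolvent.
  Calder: +40 → 40 < 60
  Fenton: +70 → 70 < 120
  Grove: +75+65 → 140 ≥ 40
  Morley: +15 → 15 < 60
  Norton: +90 → 90 < 110
Round 3 — Grove becomes insolvent.
  Fenton: +70 → 140 ≥ 120
  Norton: +75 → 165 ≥ 110
Round 4 — Fenton, Norton become insolvent.
  Dover: +55 → 55 < 110
  Morley: +10 → 25 < 60
  Orwell: +80 → 80 ≥ 30
  Pike: +15 → 15 < 100
Round 5 — Orwell becomes insolvent.
  Calder: +65 → 105 ≥ 60
  Dover: +80 → 135 ≥ 110
Round 6 — Calder, Dover become insolvent.
No further insolvencies.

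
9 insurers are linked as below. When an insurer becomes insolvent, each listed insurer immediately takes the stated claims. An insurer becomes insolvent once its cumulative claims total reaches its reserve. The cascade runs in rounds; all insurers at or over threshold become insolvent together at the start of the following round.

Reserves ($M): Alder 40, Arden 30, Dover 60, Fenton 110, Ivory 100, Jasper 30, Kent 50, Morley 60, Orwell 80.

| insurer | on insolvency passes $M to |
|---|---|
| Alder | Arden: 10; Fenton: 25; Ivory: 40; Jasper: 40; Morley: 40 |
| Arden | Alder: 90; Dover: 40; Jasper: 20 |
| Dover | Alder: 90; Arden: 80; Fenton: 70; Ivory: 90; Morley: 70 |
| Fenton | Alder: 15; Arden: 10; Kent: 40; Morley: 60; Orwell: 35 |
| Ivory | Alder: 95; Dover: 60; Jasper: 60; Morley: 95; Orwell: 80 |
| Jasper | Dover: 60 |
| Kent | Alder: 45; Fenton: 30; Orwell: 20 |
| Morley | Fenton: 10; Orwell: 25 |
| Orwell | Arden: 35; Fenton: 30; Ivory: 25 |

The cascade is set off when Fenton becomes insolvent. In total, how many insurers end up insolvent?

2

Round 1 — Fenton becomes insolvent (initial).
  Alder: +15 → 15 < 40
  Arden: +10 → 10 < 30
  Kent: +40 → 40 < 50
  Morley: +60 → 60 ≥ 60
  Orwell: +35 → 35 < 80
Round 2 — Morley becomes insolvent.
  Orwell: +25 → 60 < 80
No further insolvencies.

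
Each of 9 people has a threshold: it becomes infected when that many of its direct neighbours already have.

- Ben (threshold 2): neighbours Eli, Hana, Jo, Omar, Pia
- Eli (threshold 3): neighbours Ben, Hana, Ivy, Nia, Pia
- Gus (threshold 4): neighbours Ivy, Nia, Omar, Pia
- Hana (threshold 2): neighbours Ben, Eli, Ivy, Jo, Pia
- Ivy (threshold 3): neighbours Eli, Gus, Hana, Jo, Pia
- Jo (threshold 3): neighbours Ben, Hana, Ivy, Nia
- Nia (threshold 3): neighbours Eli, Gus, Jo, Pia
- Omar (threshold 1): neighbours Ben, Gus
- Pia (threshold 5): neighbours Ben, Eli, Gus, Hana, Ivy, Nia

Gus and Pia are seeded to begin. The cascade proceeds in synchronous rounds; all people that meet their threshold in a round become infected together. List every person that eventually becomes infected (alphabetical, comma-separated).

Ben, Eli, Gus, Hana, Ivy, Jo, Nia, Omar, Pia

Round 1 — Gus, Pia become infected (initial).
Round 2 — checking thresholds:
  Ben: 1 of 5 neighbours < 2, not yet.
  Eli: 1 of 5 neighbours < 3, not yet.
  Hana: 1 of 5 neighbours < 2, not yet.
  Ivy: 2 of 5 neighbours < 3, not yet.
  Nia: 2 of 4 neighbours < 3, not yet.
  Omar: 1 of 2 neighbours ≥ 1, becomes infected.
Round 3 — checking thresholds:
  Ben: 2 of 5 neighbours ≥ 2, becomes infected.
  Eli: 1 of 5 neighbours < 3, not yet.
  Hana: 1 of 5 neighbours < 2, not yet.
  Ivy: 2 of 5 neighbours < 3, not yet.
  Nia: 2 of 4 neighbours < 3, not yet.
Round 4 — checking thresholds:
  Eli: 2 of 5 neighbours < 3, not yet.
  Hana: 2 of 5 neighbours ≥ 2, becomes infected.
  Ivy: 2 of 5 neighbours < 3, not yet.
  Jo: 1 of 4 neighbours < 3, not yet.
  Nia: 2 of 4 neighbours < 3, not yet.
Round 5 — checking thresholds:
  Eli: 3 of 5 neighbours ≥ 3, becomes infected.
  Ivy: 3 of 5 neighbours ≥ 3, becomes infected.
  Jo: 2 of 4 neighbours < 3, not yet.
  Nia: 2 of 4 neighbours < 3, not yet.
Round 6 — checking thresholds:
  Jo: 3 of 4 neighbours ≥ 3, becomes infected.
  Nia: 3 of 4 neighbours ≥ 3, becomes infected.
Round 7 — no new infections; cascade stops.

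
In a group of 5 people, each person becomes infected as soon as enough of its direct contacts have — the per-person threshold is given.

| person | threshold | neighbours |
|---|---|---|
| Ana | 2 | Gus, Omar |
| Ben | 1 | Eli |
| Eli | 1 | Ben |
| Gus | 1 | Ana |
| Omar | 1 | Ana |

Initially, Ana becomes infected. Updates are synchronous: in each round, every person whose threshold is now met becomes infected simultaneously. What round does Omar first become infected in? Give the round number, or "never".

Round 1 — Ana becomes infected (initial).
Round 2 — checking thresholds:
  Gus: 1 of 1 neighbours ≥ 1, becomes infected.
  Omar: 1 of 1 neighbours ≥ 1, becomes infected.
Round 3 — no new infections; cascade stops.

2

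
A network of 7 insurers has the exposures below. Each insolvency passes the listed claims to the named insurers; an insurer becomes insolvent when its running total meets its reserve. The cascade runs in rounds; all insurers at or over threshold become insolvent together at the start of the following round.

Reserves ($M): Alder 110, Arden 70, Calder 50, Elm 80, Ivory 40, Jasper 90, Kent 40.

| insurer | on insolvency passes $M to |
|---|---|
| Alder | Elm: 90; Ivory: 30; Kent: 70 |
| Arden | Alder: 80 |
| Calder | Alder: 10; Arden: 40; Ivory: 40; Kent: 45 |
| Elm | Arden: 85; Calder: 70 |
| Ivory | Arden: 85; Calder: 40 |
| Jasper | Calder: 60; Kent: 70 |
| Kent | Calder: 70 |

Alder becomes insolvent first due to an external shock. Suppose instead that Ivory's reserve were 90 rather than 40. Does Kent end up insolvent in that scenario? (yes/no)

With Ivory's reserve at 90:
Round 1 — Alder becomes insolvent (initial).
  Elm: +90 → 90 ≥ 80
  Ivory: +30 → 30 < 90
  Kent: +70 → 70 ≥ 40
Round 2 — Elm, Kent become insolvent.
  Arden: +85 → 85 ≥ 70
  Calder: +70+70 → 140 ≥ 50
Round 3 — Arden, Calder become insolvent.
  Ivory: +40 → 70 < 90
No further insolvencies.

yes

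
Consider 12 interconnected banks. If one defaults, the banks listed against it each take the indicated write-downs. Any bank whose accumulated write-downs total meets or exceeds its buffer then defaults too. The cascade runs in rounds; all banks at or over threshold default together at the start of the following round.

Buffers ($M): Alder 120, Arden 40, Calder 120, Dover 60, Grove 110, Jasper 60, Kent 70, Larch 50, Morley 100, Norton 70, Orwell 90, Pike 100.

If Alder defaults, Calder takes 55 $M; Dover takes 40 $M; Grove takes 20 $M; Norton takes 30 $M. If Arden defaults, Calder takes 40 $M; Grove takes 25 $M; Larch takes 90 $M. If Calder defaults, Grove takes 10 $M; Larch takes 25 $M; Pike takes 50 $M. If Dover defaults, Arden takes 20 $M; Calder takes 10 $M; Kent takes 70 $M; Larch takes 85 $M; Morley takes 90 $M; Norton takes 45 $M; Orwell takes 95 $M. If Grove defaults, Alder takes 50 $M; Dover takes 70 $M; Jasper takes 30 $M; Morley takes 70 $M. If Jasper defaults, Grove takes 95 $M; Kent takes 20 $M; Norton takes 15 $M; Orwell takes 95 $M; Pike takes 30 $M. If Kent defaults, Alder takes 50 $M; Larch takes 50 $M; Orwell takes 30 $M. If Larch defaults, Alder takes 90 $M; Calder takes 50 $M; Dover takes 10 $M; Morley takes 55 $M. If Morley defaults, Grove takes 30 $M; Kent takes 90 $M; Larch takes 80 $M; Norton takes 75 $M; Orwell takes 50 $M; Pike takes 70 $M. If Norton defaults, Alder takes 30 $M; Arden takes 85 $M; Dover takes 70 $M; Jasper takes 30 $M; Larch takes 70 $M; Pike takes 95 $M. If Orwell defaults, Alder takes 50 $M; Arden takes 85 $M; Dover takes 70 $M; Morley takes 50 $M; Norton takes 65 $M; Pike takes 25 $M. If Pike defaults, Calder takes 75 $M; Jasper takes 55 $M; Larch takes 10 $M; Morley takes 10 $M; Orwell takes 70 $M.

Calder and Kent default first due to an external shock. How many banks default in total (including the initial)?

Round 1 — Calder, Kent default (initial).
  Alder: +50 → 50 < 120
  Grove: +10 → 10 < 110
  Larch: +25+50 → 75 ≥ 50
  Orwell: +30 → 30 < 90
  Pike: +50 → 50 < 100
Round 2 — Larch defaults.
  Alder: +90 → 140 ≥ 120
  Dover: +10 → 10 < 60
  Morley: +55 → 55 < 100
Round 3 — Alder defaults.
  Dover: +40 → 50 < 60
  Grove: +20 → 30 < 110
  Norton: +30 → 30 < 70
No further defaults.

4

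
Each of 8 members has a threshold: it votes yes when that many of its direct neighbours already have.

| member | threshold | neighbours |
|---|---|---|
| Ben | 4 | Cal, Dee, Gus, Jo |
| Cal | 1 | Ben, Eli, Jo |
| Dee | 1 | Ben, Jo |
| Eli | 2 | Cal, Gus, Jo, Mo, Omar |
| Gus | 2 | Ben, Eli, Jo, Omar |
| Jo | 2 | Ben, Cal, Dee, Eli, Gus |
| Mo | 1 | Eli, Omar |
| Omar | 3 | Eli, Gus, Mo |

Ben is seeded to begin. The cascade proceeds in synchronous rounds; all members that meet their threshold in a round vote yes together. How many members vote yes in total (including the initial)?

Round 1 — Ben votes yes (initial).
Round 2 — checking thresholds:
  Cal: 1 of 3 neighbours ≥ 1, votes yes.
  Dee: 1 of 2 neighbours ≥ 1, votes yes.
  Gus: 1 of 4 neighbours < 2, below threshold.
  Jo: 1 of 5 neighbours < 2, below threshold.
Round 3 — checking thresholds:
  Eli: 1 of 5 neighbours < 2, below threshold.
  Gus: 1 of 4 neighbours < 2, below threshold.
  Jo: 3 of 5 neighbours ≥ 2, votes yes.
Round 4 — checking thresholds:
  Eli: 2 of 5 neighbours ≥ 2, votes yes.
  Gus: 2 of 4 neighbours ≥ 2, votes yes.
Round 5 — checking thresholds:
  Mo: 1 of 2 neighbours ≥ 1, votes yes.
  Omar: 2 of 3 neighbours < 3, below threshold.
Round 6 — checking thresholds:
  Omar: 3 of 3 neighbours ≥ 3, votes yes.
Round 7 — no new yes votes; cascade stops.

8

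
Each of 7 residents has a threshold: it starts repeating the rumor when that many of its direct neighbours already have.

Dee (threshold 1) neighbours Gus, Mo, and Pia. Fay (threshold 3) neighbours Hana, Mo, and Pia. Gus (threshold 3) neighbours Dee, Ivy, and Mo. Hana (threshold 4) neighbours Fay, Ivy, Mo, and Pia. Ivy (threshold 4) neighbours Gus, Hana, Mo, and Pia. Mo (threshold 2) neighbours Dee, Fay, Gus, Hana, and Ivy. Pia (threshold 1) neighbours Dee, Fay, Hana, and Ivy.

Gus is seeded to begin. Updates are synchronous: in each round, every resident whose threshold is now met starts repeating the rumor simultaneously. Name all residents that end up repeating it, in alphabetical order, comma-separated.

Dee, Gus, Mo, Pia

Round 1 — Gus starts repeating the rumor (initial).
Round 2 — checking thresholds:
  Dee: 1 of 3 neighbours ≥ 1, starts repeating the rumor.
  Ivy: 1 of 4 neighbours < 4, below threshold.
  Mo: 1 of 5 neighbours < 2, below threshold.
Round 3 — checking thresholds:
  Ivy: 1 of 4 neighbours < 4, below threshold.
  Mo: 2 of 5 neighbours ≥ 2, starts repeating the rumor.
  Pia: 1 of 4 neighbours ≥ 1, starts repeating the rumor.
Round 4 — no new spreads; cascade stops.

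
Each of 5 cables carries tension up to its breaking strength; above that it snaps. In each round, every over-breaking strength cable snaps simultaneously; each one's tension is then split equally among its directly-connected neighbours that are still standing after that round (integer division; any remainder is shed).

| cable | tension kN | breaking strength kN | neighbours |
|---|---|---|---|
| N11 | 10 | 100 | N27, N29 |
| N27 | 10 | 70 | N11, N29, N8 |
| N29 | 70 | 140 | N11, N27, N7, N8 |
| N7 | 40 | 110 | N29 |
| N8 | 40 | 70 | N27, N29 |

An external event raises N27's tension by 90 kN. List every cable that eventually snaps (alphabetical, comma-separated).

N11, N27, N29, N7, N8

Round 1 — N27 at 100 > 70. N27 snaps.
  N27 sheds 100 kN to N11, N29, N8: 33 each (1 lost).
    N11: 10+33 = 43 ≤ 100
    N29: 70+33 = 103 ≤ 140
    N8: 40+33 = 73 > 70
Round 2 — N8 snaps.
  N8 sheds 73 kN to N29: 73 each.
    N29: 103+73 = 176 > 140
Round 3 — N29 snaps.
  N29 sheds 176 kN to N11, N7: 88 each.
    N11: 43+88 = 131 > 100
    N7: 40+88 = 128 > 110
Round 4 — N11, N7 snap.
  N11 sheds 131 kN: no online neighbours, lost.
  N7 sheds 128 kN: no online neighbours, lost.
No further breaks.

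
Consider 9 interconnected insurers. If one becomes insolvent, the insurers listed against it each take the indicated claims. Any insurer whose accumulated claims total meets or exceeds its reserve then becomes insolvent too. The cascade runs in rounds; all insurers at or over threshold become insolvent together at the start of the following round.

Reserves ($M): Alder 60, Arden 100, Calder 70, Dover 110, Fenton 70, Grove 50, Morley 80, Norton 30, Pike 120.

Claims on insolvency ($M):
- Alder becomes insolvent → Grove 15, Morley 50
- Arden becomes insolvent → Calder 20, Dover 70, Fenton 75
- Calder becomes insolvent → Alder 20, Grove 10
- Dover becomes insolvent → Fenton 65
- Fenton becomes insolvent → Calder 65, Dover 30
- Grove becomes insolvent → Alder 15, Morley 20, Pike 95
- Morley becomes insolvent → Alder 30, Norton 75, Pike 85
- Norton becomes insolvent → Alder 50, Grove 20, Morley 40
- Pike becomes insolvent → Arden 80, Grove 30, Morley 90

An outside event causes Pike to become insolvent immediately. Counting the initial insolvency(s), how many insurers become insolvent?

Round 1 — Pike becomes insolvent (initial).
  Arden: +80 → 80 < 100
  Grove: +30 → 30 < 50
  Morley: +90 → 90 ≥ 80
Round 2 — Morley becomes insolvent.
  Alder: +30 → 30 < 60
  Norton: +75 → 75 ≥ 30
Round 3 — Norton becomes insolvent.
  Alder: +50 → 80 ≥ 60
  Grove: +20 → 50 ≥ 50
Round 4 — Alder, Grove become insolvent.
No further insolvencies.

5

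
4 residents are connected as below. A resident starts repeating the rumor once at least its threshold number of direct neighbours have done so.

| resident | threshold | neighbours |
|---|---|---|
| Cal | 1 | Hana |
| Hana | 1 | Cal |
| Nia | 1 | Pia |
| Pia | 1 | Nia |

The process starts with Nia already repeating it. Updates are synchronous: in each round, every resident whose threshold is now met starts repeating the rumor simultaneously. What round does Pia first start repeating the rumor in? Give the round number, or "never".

Round 1 — Nia starts repeating the rumor (initial).
Round 2 — checking thresholds:
  Pia: 1 of 1 neighbours ≥ 1, starts repeating the rumor.
Round 3 — no new spreads; cascade stops.

2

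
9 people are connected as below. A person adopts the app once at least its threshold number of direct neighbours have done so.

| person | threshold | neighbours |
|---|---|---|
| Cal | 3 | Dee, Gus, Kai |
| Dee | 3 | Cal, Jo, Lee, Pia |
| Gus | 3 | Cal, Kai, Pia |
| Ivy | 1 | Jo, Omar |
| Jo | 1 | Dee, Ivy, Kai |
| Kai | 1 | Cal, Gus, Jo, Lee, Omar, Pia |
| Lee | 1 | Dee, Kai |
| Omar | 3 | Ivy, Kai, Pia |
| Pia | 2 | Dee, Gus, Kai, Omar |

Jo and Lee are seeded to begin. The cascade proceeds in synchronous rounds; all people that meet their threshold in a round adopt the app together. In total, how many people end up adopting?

4

Round 1 — Jo, Lee adopt the app (initial).
Round 2 — checking thresholds:
  Dee: 2 of 4 neighbours < 3, below threshold.
  Ivy: 1 of 2 neighbours ≥ 1, adopts the app.
  Kai: 2 of 6 neighbours ≥ 1, adopts the app.
Round 3 — no new adoptions; cascade stops.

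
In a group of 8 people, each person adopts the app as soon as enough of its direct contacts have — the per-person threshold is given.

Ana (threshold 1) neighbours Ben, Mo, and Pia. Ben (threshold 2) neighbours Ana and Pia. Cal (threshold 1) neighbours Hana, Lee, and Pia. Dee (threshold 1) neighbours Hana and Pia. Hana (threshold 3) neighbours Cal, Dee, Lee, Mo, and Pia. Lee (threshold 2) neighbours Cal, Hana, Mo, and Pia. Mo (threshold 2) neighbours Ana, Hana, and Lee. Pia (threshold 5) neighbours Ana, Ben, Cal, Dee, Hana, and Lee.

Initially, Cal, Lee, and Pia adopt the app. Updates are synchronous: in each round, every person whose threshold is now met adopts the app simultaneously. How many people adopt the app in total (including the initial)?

Round 1 — Cal, Lee, Pia adopt the app (initial).
Round 2 — checking thresholds:
  Ana: 1 of 3 neighbours ≥ 1, adopts the app.
  Ben: 1 of 2 neighbours < 2, below threshold.
  Dee: 1 of 2 neighbours ≥ 1, adopts the app.
  Hana: 3 of 5 neighbours ≥ 3, adopts the app.
  Mo: 1 of 3 neighbours < 2, below threshold.
Round 3 — checking thresholds:
  Ben: 2 of 2 neighbours ≥ 2, adopts the app.
  Mo: 3 of 3 neighbours ≥ 2, adopts the app.
Round 4 — no new adoptions; cascade stops.

8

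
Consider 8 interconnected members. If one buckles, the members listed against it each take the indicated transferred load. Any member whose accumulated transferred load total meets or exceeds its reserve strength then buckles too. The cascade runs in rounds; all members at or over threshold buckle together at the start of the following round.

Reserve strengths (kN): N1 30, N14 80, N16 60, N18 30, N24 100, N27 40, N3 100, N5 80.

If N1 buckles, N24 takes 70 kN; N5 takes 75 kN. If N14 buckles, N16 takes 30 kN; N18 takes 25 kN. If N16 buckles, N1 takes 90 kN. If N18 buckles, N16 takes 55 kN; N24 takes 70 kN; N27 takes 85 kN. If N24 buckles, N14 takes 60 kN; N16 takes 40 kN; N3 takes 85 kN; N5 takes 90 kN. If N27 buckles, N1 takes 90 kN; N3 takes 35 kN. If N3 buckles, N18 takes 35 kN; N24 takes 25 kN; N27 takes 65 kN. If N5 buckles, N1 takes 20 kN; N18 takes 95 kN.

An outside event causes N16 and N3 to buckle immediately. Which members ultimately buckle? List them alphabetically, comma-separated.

N1, N16, N18, N24, N27, N3, N5

Round 1 — N16, N3 buckle (initial).
  N1: +90 → 90 ≥ 30
  N18: +35 → 35 ≥ 30
  N24: +25 → 25 < 100
  N27: +65 → 65 ≥ 40
Round 2 — N1, N18, N27 buckle.
  N24: +70+70 → 165 ≥ 100
  N5: +75 → 75 < 80
Round 3 — N24 buckles.
  N14: +60 → 60 < 80
  N5: +90 → 165 ≥ 80
Round 4 — N5 buckles.
No further bucklings.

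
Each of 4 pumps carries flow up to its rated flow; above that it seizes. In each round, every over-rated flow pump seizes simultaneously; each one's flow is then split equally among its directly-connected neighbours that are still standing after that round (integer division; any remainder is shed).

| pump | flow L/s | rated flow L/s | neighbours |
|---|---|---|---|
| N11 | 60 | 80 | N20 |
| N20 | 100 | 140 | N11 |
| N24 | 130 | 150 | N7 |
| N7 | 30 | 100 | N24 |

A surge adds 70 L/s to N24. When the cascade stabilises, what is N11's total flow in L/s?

Round 1 — N24 at 200 > 150. N24 seizes.
  N24 sheds 200 L/s to N7: 200 each.
    N7: 30+200 = 230 > 100
Round 2 — N7 seizes.
  N7 sheds 230 L/s: no online neighbours, lost.
No further seizures.

60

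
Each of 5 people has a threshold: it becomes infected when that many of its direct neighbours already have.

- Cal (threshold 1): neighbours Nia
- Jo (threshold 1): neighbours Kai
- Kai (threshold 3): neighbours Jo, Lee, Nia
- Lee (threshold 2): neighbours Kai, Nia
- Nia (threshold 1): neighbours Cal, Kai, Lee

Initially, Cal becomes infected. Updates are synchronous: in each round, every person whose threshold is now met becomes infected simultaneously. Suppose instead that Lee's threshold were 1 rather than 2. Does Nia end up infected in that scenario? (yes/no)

yes

With Lee's threshold at 1:
Round 1 — Cal becomes infected (initial).
Round 2 — checking thresholds:
  Nia: 1 of 3 neighbours ≥ 1, becomes infected.
Round 3 — checking thresholds:
  Kai: 1 of 3 neighbours < 3, below threshold.
  Lee: 1 of 2 neighbours ≥ 1, becomes infected.
Round 4 — no new infections; cascade stops.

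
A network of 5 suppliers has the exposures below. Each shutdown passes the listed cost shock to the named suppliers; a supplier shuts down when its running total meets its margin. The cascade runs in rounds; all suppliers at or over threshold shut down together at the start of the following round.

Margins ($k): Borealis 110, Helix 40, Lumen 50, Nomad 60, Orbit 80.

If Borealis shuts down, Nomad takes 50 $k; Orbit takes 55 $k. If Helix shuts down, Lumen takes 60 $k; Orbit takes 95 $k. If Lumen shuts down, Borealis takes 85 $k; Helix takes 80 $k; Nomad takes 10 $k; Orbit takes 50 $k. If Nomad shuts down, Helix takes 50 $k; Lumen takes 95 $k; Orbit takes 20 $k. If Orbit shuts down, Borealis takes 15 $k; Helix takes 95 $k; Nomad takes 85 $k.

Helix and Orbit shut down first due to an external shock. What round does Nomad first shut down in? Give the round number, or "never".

2

Round 1 — Helix, Orbit shut down (initial).
  Borealis: +15 → 15 < 110
  Lumen: +60 → 60 ≥ 50
  Nomad: +85 → 85 ≥ 60
Round 2 — Lumen, Nomad shut down.
  Borealis: +85 → 100 < 110
No further shutdowns.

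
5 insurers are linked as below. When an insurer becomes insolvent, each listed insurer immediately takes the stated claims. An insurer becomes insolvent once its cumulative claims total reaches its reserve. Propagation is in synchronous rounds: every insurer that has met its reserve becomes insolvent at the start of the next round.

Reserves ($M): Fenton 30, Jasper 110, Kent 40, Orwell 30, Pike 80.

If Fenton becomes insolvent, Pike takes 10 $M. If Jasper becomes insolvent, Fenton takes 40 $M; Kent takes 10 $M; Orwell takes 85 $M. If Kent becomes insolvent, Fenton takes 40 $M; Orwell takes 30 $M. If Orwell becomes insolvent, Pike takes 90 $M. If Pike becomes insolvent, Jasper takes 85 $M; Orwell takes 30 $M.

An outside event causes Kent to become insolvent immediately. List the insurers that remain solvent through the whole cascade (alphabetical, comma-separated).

Jasper

Round 1 — Kent becomes insolvent (initial).
  Fenton: +40 → 40 ≥ 30
  Orwell: +30 → 30 ≥ 30
Round 2 — Fenton, Orwell become insolvent.
  Pike: +10+90 → 100 ≥ 80
Round 3 — Pike becomes insolvent.
  Jasper: +85 → 85 < 110
No further insolvencies.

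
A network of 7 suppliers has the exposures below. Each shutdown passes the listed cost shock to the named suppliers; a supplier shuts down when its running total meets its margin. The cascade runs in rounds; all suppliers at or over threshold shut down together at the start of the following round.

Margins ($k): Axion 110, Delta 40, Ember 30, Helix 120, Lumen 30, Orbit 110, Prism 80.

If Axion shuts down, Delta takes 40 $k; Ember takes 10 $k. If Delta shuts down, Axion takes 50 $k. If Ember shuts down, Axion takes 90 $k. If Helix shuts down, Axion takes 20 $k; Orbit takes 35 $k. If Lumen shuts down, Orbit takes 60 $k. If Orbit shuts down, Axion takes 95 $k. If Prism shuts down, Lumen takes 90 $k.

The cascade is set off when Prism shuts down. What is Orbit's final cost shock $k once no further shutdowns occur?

Round 1 — Prism shuts down (initial).
  Lumen: +90 → 90 ≥ 30
Round 2 — Lumen shuts down.
  Orbit: +60 → 60 < 110
No further shutdowns.

60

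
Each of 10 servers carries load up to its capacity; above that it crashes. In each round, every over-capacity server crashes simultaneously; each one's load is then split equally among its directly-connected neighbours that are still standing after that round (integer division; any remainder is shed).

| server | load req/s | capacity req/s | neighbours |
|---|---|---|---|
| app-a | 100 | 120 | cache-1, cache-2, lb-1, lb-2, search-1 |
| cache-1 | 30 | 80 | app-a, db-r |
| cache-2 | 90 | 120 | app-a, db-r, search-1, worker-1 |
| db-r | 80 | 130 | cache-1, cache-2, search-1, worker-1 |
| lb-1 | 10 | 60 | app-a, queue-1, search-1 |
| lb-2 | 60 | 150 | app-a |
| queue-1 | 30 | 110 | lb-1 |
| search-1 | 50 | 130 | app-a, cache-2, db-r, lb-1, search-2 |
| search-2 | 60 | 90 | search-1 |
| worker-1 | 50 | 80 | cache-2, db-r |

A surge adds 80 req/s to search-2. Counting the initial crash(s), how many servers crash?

Round 1 — search-2 at 140 > 90. search-2 crashes.
  search-2 sheds 140 req/s to search-1: 140 each.
    search-1: 50+140 = 190 > 130
Round 2 — search-1 crashes.
  search-1 sheds 190 req/s to app-a, cache-2, db-r, lb-1: 47 each (2 lost).
    app-a: 100+47 = 147 > 120
    cache-2: 90+47 = 137 > 120
    db-r: 80+47 = 127 ≤ 130
    lb-1: 10+47 = 57 ≤ 60
Round 3 — app-a, cache-2 crash.
  app-a sheds 147 req/s to cache-1, lb-1, lb-2: 49 each.
    cache-1: 30+49 = 79 ≤ 80
    lb-1: 57+49 = 106 > 60
    lb-2: 60+49 = 109 ≤ 150
  cache-2 sheds 137 req/s to db-r, worker-1: 68 each (1 lost).
    db-r: 127+68 = 195 > 130
    worker-1: 50+68 = 118 > 80
Round 4 — db-r, lb-1, worker-1 crash.
  db-r sheds 195 req/s to cache-1: 195 each.
    cache-1: 79+195 = 274 > 80
  lb-1 sheds 106 req/s to queue-1: 106 each.
    queue-1: 30+106 = 136 > 110
  worker-1 sheds 118 req/s: no online neighbours, lost.
Round 5 — cache-1, queue-1 crash.
  cache-1 sheds 274 req/s: no online neighbours, lost.
  queue-1 sheds 136 req/s: no online neighbours, lost.
No further crashes.

9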